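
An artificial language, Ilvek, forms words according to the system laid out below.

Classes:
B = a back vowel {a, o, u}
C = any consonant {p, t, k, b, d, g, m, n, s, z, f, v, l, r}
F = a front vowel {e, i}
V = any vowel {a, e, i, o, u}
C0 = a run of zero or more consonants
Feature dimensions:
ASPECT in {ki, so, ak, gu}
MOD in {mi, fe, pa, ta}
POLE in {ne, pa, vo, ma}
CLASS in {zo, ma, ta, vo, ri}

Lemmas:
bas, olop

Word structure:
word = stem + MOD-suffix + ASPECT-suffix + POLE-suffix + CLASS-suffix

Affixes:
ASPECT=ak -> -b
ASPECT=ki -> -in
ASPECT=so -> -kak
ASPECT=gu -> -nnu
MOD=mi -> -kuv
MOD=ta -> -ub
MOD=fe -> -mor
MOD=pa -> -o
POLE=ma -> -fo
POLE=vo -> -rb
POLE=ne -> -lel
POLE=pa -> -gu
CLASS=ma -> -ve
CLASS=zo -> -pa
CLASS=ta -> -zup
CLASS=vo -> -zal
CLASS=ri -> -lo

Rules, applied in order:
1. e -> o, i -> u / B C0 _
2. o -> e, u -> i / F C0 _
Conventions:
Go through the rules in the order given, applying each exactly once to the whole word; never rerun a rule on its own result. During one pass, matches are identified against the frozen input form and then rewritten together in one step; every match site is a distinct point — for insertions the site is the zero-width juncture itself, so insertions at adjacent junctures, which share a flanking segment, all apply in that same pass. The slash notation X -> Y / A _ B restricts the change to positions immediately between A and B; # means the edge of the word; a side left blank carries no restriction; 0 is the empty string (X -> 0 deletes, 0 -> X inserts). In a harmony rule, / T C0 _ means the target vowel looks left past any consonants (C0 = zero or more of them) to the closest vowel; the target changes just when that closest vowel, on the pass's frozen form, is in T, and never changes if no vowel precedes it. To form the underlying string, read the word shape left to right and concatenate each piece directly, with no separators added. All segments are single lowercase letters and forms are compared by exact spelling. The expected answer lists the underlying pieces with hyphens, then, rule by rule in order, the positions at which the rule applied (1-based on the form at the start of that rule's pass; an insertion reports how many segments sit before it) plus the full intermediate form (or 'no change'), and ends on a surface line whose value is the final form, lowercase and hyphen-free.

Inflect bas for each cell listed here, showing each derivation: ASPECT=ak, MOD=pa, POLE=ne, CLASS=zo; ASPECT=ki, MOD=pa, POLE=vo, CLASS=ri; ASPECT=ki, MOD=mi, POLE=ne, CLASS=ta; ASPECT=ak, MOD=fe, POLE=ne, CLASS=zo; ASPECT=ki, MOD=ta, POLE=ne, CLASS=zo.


cell ASPECT=ak, MOD=pa, POLE=ne, CLASS=zo:
underlying: bas-o-b-lel-pa
1. e -> o, i -> u / B C0 _: fires at position(s) 7: basoblolpa
2. o -> e, u -> i / F C0 _: no change
surface: basoblolpa

cell ASPECT=ki, MOD=pa, POLE=vo, CLASS=ri:
underlying: bas-o-in-rb-lo
1. e -> o, i -> u / B C0 _: fires at position(s) 5: basounrblo
2. o -> e, u -> i / F C0 _: no change
surface: basounrblo

cell ASPECT=ki, MOD=mi, POLE=ne, CLASS=ta:
underlying: bas-kuv-in-lel-zup
1. e -> o, i -> u / B C0 _: fires at position(s) 7: baskuvunlelzup
2. o -> e, u -> i / F C0 _: fires at position(s) 13: baskuvunlelzip
surface: baskuvunlelzip

cell ASPECT=ak, MOD=fe, POLE=ne, CLASS=zo:
underlying: bas-mor-b-lel-pa
1. e -> o, i -> u / B C0 _: fires at position(s) 9: basmorblolpa
2. o -> e, u -> i / F C0 _: no change
surface: basmorblolpa

cell ASPECT=ki, MOD=ta, POLE=ne, CLASS=zo:
underlying: bas-ub-in-lel-pa
1. e -> o, i -> u / B C0 _: fires at position(s) 6: basubunlelpa
2. o -> e, u -> i / F C0 _: no change
surface: basubunlelpa


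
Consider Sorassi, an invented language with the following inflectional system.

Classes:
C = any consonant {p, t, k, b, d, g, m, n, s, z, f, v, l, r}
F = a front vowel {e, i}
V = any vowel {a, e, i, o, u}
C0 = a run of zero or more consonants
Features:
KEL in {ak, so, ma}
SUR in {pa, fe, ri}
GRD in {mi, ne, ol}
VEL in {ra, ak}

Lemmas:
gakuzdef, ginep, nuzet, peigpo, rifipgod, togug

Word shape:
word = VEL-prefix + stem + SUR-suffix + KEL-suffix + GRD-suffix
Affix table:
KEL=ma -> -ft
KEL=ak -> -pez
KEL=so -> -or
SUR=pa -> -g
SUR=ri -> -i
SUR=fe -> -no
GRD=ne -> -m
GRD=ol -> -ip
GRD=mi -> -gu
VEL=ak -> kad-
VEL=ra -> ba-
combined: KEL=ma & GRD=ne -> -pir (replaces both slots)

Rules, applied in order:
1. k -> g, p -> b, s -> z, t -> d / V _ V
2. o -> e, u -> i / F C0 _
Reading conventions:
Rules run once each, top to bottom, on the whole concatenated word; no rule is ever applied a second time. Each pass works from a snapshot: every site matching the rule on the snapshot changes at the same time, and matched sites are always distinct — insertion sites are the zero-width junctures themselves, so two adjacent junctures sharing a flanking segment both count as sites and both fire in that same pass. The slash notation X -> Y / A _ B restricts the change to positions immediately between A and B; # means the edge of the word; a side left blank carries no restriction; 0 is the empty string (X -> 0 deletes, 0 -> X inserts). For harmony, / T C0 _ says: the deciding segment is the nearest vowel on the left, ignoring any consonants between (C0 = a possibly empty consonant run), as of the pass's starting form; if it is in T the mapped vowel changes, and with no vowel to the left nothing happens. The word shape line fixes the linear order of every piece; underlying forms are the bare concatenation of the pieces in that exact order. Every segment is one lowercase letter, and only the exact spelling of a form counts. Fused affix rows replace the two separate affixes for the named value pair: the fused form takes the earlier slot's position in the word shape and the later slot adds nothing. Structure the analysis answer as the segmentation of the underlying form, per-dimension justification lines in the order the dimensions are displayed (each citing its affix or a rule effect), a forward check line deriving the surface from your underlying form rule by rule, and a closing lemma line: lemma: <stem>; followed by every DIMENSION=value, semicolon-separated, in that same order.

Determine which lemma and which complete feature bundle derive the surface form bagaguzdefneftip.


underlying: ba-gakuzdef-no-ft-ip
KEL=ma - signalled by the affix -ft
SUR=fe - signalled by the affix -no
GRD=ol - signalled by the affix -ip
VEL=ra - signalled by the affix ba-
check: bagakuzdefnoftip -> bagaguzdefnoftip -> bagaguzdefneftip
lemma: gakuzdef; KEL=ma; SUR=fe; GRD=ol; VEL=ra


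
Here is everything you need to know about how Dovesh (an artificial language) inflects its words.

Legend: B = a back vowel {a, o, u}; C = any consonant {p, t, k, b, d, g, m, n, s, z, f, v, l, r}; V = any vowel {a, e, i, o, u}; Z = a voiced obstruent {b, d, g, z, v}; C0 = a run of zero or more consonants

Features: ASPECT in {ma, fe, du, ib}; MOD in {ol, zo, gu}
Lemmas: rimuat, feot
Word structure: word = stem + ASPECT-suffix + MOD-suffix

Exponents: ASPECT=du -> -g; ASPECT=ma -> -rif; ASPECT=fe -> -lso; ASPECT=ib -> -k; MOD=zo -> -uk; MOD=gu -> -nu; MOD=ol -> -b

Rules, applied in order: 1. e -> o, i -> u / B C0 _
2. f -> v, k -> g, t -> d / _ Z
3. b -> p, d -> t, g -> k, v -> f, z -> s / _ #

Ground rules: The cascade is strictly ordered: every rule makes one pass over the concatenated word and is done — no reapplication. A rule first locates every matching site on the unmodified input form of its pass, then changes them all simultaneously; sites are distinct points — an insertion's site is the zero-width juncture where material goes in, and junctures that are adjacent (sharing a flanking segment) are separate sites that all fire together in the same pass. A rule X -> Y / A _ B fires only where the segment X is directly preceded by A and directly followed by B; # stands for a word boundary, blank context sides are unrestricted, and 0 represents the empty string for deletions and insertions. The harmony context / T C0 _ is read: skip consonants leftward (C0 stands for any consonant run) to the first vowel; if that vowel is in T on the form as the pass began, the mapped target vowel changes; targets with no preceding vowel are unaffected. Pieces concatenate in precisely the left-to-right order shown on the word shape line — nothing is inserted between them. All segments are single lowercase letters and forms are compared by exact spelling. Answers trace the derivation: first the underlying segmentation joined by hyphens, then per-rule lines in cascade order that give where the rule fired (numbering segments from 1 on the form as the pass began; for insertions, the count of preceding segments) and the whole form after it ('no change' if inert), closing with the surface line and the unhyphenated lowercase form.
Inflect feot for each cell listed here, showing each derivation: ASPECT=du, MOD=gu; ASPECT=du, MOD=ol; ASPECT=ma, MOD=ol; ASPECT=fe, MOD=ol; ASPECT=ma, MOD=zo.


cell ASPECT=du, MOD=gu:
underlying: feot-g-nu
1. e -> o, i -> u / B C0 _: no change
2. f -> v, k -> g, t -> d / _ Z: fires at position(s) 4: feodgnu
3. b -> p, d -> t, g -> k, v -> f, z -> s / _ #: no change
surface: feodgnu

cell ASPECT=du, MOD=ol:
underlying: feot-g-b
1. e -> o, i -> u / B C0 _: no change
2. f -> v, k -> g, t -> d / _ Z: fires at position(s) 4: feodgb
3. b -> p, d -> t, g -> k, v -> f, z -> s / _ #: fires at position(s) 6: feodgp
surface: feodgp

cell ASPECT=ma, MOD=ol:
underlying: feot-rif-b
1. e -> o, i -> u / B C0 _: fires at position(s) 6: feotrufb
2. f -> v, k -> g, t -> d / _ Z: fires at position(s) 7: feotruvb
3. b -> p, d -> t, g -> k, v -> f, z -> s / _ #: fires at position(s) 8: feotruvp
surface: feotruvp

cell ASPECT=fe, MOD=ol:
underlying: feot-lso-b
1. e -> o, i -> u / B C0 _: no change
2. f -> v, k -> g, t -> d / _ Z: no change
3. b -> p, d -> t, g -> k, v -> f, z -> s / _ #: fires at position(s) 8: feotlsop
surface: feotlsop

cell ASPECT=ma, MOD=zo:
underlying: feot-rif-uk
1. e -> o, i -> u / B C0 _: fires at position(s) 6: feotrufuk
2. f -> v, k -> g, t -> d / _ Z: no change
3. b -> p, d -> t, g -> k, v -> f, z -> s / _ #: no change
surface: feotrufuk


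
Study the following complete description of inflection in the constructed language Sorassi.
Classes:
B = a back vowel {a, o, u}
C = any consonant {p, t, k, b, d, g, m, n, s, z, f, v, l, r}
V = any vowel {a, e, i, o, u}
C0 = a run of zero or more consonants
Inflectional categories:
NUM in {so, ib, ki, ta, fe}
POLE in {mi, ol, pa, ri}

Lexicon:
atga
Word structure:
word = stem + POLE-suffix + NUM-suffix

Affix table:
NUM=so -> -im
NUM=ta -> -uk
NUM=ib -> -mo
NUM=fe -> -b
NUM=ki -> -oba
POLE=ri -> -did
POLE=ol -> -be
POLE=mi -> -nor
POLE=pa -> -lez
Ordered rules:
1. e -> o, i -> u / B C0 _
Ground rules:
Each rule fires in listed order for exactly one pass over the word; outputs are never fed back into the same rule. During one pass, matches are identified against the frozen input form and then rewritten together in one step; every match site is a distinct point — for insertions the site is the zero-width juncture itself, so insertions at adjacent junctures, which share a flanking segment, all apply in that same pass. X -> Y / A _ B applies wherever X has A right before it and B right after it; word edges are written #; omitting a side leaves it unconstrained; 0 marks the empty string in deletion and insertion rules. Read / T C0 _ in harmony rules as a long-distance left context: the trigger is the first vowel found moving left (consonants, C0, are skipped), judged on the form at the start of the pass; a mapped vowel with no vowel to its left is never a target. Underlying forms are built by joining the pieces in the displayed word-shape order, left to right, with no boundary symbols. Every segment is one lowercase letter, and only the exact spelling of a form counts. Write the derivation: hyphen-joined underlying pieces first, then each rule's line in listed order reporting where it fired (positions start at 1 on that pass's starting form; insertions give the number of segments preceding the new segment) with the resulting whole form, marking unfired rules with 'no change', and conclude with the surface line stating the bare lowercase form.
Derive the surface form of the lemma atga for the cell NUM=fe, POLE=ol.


underlying: atga-be-b
1. e -> o, i -> u / B C0 _: fires at position(s) 6: atgabob
surface: atgabob


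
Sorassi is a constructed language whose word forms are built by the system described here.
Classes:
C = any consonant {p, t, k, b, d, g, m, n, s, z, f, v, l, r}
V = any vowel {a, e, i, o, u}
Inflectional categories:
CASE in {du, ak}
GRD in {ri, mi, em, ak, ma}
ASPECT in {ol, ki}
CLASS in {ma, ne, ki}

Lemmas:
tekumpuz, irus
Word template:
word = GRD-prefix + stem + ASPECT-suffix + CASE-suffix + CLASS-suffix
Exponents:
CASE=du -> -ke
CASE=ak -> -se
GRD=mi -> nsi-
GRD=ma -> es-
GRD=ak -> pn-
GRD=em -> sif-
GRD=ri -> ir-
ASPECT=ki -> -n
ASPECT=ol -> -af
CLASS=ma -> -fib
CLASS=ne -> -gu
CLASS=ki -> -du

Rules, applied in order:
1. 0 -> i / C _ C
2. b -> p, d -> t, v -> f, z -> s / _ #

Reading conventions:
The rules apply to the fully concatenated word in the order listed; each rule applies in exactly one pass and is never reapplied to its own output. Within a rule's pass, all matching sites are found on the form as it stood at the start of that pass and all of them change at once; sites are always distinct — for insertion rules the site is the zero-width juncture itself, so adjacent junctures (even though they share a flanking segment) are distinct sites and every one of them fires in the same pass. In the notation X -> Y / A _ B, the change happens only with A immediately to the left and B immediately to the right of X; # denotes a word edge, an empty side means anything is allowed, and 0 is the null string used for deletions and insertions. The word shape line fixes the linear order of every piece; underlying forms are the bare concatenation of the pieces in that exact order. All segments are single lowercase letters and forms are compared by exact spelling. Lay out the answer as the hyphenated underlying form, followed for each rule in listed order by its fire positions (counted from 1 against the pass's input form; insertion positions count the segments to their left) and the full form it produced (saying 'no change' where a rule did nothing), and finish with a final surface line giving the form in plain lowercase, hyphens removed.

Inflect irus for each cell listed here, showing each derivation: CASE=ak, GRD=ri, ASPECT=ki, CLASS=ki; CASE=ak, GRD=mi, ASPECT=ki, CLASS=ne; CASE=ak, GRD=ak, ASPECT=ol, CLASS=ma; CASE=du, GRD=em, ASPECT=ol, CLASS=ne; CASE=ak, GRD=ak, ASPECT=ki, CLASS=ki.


cell CASE=ak, GRD=ri, ASPECT=ki, CLASS=ki:
underlying: ir-irus-n-se-du
1. 0 -> i / C _ C: inserts after position(s) 6, 7: irirusinisedu
2. b -> p, d -> t, v -> f, z -> s / _ #: no change
surface: irirusinisedu

cell CASE=ak, GRD=mi, ASPECT=ki, CLASS=ne:
underlying: nsi-irus-n-se-gu
1. 0 -> i / C _ C: inserts after position(s) 1, 7, 8: nisiirusinisegu
2. b -> p, d -> t, v -> f, z -> s / _ #: no change
surface: nisiirusinisegu

cell CASE=ak, GRD=ak, ASPECT=ol, CLASS=ma:
underlying: pn-irus-af-se-fib
1. 0 -> i / C _ C: inserts after position(s) 1, 8: pinirusafisefib
2. b -> p, d -> t, v -> f, z -> s / _ #: fires at position(s) 15: pinirusafisefip
surface: pinirusafisefip

cell CASE=du, GRD=em, ASPECT=ol, CLASS=ne:
underlying: sif-irus-af-ke-gu
1. 0 -> i / C _ C: inserts after position(s) 9: sifirusafikegu
2. b -> p, d -> t, v -> f, z -> s / _ #: no change
surface: sifirusafikegu

cell CASE=ak, GRD=ak, ASPECT=ki, CLASS=ki:
underlying: pn-irus-n-se-du
1. 0 -> i / C _ C: inserts after position(s) 1, 6, 7: pinirusinisedu
2. b -> p, d -> t, v -> f, z -> s / _ #: no change
surface: pinirusinisedu


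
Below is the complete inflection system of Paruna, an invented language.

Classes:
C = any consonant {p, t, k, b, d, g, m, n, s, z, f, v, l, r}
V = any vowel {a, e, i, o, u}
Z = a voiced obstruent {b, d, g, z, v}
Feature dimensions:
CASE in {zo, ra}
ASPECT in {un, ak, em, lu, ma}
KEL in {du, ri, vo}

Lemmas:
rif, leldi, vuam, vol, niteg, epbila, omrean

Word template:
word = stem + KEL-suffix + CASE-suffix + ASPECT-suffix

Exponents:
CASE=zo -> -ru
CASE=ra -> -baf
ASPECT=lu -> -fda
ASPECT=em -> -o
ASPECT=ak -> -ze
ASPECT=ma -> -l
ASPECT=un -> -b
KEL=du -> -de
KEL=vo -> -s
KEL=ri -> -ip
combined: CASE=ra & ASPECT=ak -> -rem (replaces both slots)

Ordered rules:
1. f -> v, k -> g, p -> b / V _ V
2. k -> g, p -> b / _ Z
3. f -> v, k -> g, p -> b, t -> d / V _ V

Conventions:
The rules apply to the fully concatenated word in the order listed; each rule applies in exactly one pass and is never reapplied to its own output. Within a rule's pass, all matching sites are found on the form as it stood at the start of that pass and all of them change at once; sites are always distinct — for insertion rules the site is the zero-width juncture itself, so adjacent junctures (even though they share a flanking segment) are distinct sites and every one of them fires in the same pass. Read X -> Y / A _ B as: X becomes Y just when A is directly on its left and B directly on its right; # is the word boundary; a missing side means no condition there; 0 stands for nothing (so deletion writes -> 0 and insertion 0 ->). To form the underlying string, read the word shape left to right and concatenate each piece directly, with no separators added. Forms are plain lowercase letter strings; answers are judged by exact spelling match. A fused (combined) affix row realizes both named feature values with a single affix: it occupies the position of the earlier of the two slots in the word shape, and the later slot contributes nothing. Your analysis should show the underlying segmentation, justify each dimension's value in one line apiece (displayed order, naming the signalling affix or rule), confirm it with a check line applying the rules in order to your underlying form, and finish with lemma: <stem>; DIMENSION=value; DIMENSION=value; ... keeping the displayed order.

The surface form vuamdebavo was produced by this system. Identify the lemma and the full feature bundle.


underlying: vuam-de-baf-o
CASE=ra - signalled by the affix -baf
ASPECT=em - signalled by the affix -o
KEL=du - signalled by the affix -de
check: vuamdebafo -> vuamdebavo -> vuamdebavo -> vuamdebavo
lemma: vuam; CASE=ra; ASPECT=em; KEL=du


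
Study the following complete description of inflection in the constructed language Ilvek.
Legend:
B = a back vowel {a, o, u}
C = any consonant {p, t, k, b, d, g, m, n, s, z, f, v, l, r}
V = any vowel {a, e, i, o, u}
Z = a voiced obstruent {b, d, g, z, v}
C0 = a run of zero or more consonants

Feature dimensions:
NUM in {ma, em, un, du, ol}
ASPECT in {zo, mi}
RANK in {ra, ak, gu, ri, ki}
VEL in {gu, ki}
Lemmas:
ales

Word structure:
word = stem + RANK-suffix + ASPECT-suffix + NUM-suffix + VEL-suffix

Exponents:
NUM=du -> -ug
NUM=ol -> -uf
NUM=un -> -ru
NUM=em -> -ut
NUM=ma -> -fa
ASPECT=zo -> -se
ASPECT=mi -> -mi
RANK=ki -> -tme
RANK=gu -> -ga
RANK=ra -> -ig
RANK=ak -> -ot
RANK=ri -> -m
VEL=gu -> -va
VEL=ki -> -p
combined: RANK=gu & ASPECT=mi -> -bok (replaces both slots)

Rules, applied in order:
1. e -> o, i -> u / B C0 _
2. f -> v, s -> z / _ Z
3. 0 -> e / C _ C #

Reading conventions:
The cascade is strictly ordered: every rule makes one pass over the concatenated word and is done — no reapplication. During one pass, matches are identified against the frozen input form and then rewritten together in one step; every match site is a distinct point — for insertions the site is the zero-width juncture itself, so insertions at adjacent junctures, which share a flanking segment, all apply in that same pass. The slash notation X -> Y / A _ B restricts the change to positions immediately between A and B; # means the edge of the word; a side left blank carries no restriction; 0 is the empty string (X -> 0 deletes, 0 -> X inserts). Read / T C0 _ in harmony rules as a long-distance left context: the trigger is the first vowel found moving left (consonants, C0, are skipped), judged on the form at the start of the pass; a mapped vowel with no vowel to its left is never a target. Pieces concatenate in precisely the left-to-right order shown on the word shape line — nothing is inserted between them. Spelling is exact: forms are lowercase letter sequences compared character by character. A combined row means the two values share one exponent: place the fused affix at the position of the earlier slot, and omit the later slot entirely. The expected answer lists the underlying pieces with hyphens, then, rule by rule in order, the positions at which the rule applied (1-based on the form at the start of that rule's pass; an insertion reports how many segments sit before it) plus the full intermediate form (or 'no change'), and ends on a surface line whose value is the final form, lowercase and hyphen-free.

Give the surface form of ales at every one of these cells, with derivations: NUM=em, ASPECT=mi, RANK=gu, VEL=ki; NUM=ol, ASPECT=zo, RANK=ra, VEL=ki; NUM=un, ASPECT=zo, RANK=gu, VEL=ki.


cell NUM=em, ASPECT=mi, RANK=gu, VEL=ki:
underlying: ales-bok-ut-p
1. e -> o, i -> u / B C0 _: fires at position(s) 3: alosbokutp
2. f -> v, s -> z / _ Z: fires at position(s) 4: alozbokutp
3. 0 -> e / C _ C #: inserts after position(s) 9: alozbokutep
surface: alozbokutep

cell NUM=ol, ASPECT=zo, RANK=ra, VEL=ki:
underlying: ales-ig-se-uf-p
1. e -> o, i -> u / B C0 _: fires at position(s) 3: alosigseufp
2. f -> v, s -> z / _ Z: no change
3. 0 -> e / C _ C #: inserts after position(s) 10: alosigseufep
surface: alosigseufep

cell NUM=un, ASPECT=zo, RANK=gu, VEL=ki:
underlying: ales-ga-se-ru-p
1. e -> o, i -> u / B C0 _: fires at position(s) 3, 8: alosgasorup
2. f -> v, s -> z / _ Z: fires at position(s) 4: alozgasorup
3. 0 -> e / C _ C #: no change
surface: alozgasorup


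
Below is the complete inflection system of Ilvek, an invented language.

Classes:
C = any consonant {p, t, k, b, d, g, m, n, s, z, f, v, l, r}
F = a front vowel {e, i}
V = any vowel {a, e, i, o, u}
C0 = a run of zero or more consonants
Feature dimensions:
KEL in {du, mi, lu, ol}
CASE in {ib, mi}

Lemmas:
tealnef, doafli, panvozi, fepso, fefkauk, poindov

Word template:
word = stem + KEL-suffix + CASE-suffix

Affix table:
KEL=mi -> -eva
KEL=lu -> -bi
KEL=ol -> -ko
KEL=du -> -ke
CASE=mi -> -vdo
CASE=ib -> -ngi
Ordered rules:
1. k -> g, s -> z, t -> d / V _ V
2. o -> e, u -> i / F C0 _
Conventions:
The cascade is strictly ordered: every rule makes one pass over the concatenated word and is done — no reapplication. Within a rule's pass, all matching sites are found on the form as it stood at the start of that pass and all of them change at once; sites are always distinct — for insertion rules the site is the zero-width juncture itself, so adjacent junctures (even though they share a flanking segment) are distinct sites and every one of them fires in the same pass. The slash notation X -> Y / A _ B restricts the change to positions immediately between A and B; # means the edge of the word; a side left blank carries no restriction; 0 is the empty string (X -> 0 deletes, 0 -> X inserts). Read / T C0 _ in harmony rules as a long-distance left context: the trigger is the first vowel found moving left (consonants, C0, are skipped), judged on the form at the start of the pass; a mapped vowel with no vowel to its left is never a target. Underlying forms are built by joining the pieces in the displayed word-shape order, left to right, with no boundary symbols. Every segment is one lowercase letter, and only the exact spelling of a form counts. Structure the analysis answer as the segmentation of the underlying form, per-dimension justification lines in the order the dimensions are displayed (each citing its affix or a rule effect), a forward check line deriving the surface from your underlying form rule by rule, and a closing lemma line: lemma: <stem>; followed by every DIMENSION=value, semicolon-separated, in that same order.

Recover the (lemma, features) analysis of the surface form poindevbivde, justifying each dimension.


underlying: poindov-bi-vdo
KEL=lu - signalled by the affix -bi
CASE=mi - signalled by the affix -vdo
check: poindovbivdo -> poindovbivdo -> poindevbivde
lemma: poindov; KEL=lu; CASE=mi


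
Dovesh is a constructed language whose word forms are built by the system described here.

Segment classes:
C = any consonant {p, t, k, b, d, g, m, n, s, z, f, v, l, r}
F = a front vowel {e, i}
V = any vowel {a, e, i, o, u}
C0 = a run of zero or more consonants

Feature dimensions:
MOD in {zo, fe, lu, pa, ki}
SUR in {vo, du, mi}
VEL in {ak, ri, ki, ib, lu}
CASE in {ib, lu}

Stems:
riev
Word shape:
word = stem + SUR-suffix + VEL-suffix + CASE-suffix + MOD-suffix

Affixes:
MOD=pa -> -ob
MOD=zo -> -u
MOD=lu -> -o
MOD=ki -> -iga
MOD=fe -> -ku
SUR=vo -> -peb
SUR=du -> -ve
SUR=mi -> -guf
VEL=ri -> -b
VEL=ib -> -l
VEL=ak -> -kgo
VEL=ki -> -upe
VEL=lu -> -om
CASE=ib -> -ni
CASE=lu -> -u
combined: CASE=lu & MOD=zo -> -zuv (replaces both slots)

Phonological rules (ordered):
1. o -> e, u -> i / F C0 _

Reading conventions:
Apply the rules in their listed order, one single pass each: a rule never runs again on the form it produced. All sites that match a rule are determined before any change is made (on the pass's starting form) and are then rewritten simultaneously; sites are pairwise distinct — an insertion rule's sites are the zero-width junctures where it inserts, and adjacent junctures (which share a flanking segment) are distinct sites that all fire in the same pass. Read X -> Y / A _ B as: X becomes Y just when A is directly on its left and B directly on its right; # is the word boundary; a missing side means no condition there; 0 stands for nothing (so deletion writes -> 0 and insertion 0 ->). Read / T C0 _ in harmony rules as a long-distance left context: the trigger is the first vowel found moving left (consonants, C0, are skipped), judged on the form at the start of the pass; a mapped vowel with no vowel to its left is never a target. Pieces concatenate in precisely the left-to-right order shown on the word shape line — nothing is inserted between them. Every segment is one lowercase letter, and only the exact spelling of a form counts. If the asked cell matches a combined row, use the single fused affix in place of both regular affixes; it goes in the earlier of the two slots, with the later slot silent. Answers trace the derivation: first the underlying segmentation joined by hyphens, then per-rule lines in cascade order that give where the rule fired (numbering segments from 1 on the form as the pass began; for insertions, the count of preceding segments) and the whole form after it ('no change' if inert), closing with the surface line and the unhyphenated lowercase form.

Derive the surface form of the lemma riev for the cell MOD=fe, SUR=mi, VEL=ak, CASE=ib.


underlying: riev-guf-kgo-ni-ku
1. o -> e, u -> i / F C0 _: fires at position(s) 6, 14: rievgifkgoniki
surface: rievgifkgoniki


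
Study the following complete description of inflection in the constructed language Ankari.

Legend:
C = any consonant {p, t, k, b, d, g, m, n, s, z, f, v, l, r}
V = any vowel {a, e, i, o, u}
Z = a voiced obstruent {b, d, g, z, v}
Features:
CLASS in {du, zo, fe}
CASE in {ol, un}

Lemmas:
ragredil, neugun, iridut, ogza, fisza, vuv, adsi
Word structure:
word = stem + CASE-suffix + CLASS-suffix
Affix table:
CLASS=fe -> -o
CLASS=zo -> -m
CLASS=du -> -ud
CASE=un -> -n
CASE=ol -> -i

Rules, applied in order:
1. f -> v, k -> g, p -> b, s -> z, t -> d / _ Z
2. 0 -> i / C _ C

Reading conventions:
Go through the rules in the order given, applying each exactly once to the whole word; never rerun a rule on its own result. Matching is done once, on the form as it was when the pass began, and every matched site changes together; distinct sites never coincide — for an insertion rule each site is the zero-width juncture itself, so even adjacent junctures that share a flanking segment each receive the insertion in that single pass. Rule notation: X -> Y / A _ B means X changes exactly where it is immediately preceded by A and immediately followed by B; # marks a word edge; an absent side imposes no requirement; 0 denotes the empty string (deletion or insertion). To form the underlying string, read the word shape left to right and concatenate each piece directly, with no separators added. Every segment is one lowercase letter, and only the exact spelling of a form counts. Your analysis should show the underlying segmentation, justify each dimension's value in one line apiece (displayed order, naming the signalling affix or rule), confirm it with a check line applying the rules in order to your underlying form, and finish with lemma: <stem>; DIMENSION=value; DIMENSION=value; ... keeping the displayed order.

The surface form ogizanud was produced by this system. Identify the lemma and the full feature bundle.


underlying: ogza-n-ud
CLASS=du - signalled by the affix -ud
CASE=un - signalled by the affix -n
check: ogzanud -> ogzanud -> ogizanud
lemma: ogza; CLASS=du; CASE=un


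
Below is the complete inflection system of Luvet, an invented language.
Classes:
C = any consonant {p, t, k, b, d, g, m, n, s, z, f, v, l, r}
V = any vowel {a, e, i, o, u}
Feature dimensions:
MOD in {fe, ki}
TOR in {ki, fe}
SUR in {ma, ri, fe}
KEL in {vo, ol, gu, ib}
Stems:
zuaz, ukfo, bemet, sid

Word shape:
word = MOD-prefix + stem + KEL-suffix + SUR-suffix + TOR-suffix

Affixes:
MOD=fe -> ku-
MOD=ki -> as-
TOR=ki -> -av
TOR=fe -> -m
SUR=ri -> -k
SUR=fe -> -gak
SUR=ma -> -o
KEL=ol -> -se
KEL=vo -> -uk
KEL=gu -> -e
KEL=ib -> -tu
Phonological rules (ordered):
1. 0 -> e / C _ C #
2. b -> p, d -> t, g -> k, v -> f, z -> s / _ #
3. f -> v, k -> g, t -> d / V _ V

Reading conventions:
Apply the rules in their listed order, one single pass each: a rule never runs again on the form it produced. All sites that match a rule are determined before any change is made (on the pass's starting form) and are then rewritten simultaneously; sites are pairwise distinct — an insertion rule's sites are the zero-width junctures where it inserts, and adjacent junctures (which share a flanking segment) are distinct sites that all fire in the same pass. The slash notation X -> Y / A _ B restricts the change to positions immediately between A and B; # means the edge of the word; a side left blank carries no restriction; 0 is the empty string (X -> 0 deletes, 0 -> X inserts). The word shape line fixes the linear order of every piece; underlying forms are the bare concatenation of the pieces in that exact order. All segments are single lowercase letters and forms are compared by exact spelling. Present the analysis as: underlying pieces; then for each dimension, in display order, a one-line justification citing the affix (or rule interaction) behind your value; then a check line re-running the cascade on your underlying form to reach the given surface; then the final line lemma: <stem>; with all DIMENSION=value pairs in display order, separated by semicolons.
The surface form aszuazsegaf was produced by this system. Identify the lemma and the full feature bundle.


underlying: as-zuaz-se-k-av
MOD=ki - signalled by the affix as-
TOR=ki - signalled by the affix -av
SUR=ri - signalled by the affix -k
KEL=ol - signalled by the affix -se
check: aszuazsekav -> aszuazsekav -> aszuazsekaf -> aszuazsegaf
lemma: zuaz; MOD=ki; TOR=ki; SUR=ri; KEL=ol


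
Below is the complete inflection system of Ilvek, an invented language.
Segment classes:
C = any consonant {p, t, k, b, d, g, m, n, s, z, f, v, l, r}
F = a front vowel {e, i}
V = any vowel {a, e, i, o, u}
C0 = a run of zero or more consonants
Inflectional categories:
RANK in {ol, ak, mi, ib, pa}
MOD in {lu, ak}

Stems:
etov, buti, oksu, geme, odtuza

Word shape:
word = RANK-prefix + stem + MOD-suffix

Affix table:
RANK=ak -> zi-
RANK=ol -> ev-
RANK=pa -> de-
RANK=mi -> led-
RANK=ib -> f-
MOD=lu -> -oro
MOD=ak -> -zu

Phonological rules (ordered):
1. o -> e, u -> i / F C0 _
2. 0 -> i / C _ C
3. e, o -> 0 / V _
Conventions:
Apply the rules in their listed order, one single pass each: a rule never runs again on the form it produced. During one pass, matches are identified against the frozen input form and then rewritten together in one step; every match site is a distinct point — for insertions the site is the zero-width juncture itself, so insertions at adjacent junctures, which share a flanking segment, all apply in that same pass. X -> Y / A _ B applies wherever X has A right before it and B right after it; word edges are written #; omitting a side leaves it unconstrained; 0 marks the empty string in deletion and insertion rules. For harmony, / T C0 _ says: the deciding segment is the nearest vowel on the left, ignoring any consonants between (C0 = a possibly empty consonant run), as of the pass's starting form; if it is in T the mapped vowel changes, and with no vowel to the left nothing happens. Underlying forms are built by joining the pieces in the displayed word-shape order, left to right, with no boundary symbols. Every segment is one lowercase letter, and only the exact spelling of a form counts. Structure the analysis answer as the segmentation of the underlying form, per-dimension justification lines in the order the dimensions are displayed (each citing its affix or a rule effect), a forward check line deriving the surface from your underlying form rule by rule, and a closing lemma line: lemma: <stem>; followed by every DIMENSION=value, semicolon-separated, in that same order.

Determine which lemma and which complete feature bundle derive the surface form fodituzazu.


underlying: f-odtuza-zu
RANK=ib - signalled by the affix f-
MOD=ak - signalled by the affix -zu
check: fodtuzazu -> fodtuzazu -> fodituzazu -> fodituzazu
lemma: odtuza; RANK=ib; MOD=ak


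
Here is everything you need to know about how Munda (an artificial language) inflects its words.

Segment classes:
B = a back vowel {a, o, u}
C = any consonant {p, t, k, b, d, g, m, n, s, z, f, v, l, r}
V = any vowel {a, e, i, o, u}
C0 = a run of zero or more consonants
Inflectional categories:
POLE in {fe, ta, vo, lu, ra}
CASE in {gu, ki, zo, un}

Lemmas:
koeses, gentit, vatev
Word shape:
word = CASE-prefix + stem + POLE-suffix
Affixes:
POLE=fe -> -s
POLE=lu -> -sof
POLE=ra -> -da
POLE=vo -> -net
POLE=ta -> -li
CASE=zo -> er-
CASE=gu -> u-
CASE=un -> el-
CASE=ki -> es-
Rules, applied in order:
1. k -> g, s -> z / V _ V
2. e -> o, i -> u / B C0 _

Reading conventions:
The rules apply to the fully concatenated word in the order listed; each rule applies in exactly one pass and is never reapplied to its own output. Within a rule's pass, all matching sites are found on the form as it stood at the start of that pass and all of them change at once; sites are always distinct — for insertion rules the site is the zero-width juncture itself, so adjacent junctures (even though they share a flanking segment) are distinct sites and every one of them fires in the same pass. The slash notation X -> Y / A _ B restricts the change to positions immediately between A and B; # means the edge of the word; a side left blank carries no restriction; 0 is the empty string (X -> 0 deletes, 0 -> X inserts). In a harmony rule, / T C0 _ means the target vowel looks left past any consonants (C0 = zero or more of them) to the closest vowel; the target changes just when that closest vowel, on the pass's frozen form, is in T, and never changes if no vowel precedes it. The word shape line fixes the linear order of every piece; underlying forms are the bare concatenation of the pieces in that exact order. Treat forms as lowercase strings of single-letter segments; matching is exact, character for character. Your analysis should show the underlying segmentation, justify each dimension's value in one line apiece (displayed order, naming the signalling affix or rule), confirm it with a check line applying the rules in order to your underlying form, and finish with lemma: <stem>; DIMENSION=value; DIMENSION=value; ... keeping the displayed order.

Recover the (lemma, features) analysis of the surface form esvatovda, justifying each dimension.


underlying: es-vatev-da
POLE=ra - signalled by the affix -da
CASE=ki - signalled by the affix es-
check: esvatevda -> esvatevda -> esvatovda
lemma: vatev; POLE=ra; CASE=ki


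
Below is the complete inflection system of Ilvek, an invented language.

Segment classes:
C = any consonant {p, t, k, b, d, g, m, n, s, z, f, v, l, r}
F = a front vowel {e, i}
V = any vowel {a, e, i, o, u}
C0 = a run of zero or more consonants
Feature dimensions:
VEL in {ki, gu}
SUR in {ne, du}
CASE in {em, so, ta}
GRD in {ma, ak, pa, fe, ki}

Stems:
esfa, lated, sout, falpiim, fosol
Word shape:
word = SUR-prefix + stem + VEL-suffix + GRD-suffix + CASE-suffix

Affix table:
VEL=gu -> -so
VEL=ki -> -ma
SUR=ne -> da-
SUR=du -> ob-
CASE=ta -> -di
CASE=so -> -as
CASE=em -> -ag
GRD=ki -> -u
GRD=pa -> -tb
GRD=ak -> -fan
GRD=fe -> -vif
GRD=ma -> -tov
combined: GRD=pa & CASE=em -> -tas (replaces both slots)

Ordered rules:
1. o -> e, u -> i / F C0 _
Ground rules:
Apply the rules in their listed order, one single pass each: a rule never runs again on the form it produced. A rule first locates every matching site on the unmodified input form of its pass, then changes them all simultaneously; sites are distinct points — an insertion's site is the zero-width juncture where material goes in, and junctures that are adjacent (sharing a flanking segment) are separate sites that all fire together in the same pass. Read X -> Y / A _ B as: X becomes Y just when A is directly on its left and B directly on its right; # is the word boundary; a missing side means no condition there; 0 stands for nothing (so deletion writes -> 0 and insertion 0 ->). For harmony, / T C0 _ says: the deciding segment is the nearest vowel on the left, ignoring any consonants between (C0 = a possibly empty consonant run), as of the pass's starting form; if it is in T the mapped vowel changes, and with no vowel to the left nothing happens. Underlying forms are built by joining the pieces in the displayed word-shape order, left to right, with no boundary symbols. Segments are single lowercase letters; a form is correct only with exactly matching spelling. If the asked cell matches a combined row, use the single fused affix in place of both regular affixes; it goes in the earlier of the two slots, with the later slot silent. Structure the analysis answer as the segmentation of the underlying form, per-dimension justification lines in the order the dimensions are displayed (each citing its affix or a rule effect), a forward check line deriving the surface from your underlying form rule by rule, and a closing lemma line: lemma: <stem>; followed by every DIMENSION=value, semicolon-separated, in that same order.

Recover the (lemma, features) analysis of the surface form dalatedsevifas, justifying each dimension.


underlying: da-lated-so-vif-as
VEL=gu - signalled by the affix -so
SUR=ne - signalled by the affix da-
CASE=so - signalled by the affix -as
GRD=fe - signalled by the affix -vif
check: dalatedsovifas -> dalatedsevifas
lemma: lated; VEL=gu; SUR=ne; CASE=so; GRD=fe


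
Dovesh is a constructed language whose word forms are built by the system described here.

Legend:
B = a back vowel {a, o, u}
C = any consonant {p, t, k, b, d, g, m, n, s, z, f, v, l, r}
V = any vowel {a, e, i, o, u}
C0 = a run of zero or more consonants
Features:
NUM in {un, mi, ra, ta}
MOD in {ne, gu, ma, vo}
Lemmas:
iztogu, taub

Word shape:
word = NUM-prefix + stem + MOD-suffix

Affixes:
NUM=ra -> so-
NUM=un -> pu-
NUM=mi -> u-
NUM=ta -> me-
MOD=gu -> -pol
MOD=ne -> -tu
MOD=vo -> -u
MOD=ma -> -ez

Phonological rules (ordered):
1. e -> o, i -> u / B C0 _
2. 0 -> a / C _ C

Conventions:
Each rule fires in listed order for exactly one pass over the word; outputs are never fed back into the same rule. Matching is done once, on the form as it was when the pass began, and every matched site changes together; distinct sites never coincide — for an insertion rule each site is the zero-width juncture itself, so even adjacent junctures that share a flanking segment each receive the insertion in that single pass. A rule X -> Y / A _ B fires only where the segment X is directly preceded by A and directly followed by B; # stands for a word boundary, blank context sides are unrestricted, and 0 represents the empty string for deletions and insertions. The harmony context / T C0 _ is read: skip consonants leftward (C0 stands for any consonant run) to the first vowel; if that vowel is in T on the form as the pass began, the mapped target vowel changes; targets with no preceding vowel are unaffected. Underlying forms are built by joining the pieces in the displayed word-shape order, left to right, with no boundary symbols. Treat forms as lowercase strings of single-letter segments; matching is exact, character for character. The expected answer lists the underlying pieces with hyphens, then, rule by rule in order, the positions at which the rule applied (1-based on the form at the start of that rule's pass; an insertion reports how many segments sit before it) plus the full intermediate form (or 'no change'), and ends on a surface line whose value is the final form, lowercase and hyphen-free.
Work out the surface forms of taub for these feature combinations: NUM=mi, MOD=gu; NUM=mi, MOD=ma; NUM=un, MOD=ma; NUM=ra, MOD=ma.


cell NUM=mi, MOD=gu:
underlying: u-taub-pol
1. e -> o, i -> u / B C0 _: no change
2. 0 -> a / C _ C: inserts after position(s) 5: utaubapol
surface: utaubapol

cell NUM=mi, MOD=ma:
underlying: u-taub-ez
1. e -> o, i -> u / B C0 _: fires at position(s) 6: utauboz
2. 0 -> a / C _ C: no change
surface: utauboz

cell NUM=un, MOD=ma:
underlying: pu-taub-ez
1. e -> o, i -> u / B C0 _: fires at position(s) 7: putauboz
2. 0 -> a / C _ C: no change
surface: putauboz

cell NUM=ra, MOD=ma:
underlying: so-taub-ez
1. e -> o, i -> u / B C0 _: fires at position(s) 7: sotauboz
2. 0 -> a / C _ C: no change
surface: sotauboz
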